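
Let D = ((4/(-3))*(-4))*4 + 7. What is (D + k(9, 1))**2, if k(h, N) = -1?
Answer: 6724/9 ≈ 747.11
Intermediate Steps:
D = 85/3 (D = ((4*(-1/3))*(-4))*4 + 7 = -4/3*(-4)*4 + 7 = (16/3)*4 + 7 = 64/3 + 7 = 85/3 ≈ 28.333)
(D + k(9, 1))**2 = (85/3 - 1)**2 = (82/3)**2 = 6724/9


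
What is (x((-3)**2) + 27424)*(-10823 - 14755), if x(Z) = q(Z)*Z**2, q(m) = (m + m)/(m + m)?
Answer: -703522890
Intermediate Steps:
q(m) = 1 (q(m) = (2*m)/((2*m)) = (2*m)*(1/(2*m)) = 1)
x(Z) = Z**2 (x(Z) = 1*Z**2 = Z**2)
(x((-3)**2) + 27424)*(-10823 - 14755) = (((-3)**2)**2 + 27424)*(-10823 - 14755) = (9**2 + 27424)*(-25578) = (81 + 27424)*(-25578) = 27505*(-25578) = -703522890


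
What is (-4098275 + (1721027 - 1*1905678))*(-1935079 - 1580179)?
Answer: 15055589884908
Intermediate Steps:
(-4098275 + (1721027 - 1*1905678))*(-1935079 - 1580179) = (-4098275 + (1721027 - 1905678))*(-3515258) = (-4098275 - 184651)*(-3515258) = -4282926*(-3515258) = 15055589884908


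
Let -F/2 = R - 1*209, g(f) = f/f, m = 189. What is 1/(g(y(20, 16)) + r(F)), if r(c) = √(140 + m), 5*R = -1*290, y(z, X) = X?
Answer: -1/328 + √329/328 ≈ 0.052251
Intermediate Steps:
R = -58 (R = (-1*290)/5 = (⅕)*(-290) = -58)
g(f) = 1
F = 534 (F = -2*(-58 - 1*209) = -2*(-58 - 209) = -2*(-267) = 534)
r(c) = √329 (r(c) = √(140 + 189) = √329)
1/(g(y(20, 16)) + r(F)) = 1/(1 + √329)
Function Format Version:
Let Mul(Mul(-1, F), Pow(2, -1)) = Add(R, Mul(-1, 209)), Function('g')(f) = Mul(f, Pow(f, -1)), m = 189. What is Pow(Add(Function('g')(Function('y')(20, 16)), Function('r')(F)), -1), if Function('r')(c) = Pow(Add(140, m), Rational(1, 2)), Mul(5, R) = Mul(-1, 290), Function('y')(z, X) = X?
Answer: Add(Rational(-1, 328), Mul(Rational(1, 328), Pow(329, Rational(1, 2)))) ≈ 0.052251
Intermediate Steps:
R = -58 (R = Mul(Rational(1, 5), Mul(-1, 290)) = Mul(Rational(1, 5), -290) = -58)
Function('g')(f) = 1
F = 534 (F = Mul(-2, Add(-58, Mul(-1, 209))) = Mul(-2, Add(-58, -209)) = Mul(-2, -267) = 534)
Function('r')(c) = Pow(329, Rational(1, 2)) (Function('r')(c) = Pow(Add(140, 189), Rational(1, 2)) = Pow(329, Rational(1, 2)))
Pow(Add(Function('g')(Function('y')(20, 16)), Function('r')(F)), -1) = Pow(Add(1, Pow(329, Rational(1, 2))), -1)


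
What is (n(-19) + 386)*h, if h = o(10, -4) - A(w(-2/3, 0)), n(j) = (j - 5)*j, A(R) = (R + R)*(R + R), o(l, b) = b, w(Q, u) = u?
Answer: -3368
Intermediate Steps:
A(R) = 4*R² (A(R) = (2*R)*(2*R) = 4*R²)
n(j) = j*(-5 + j) (n(j) = (-5 + j)*j = j*(-5 + j))
h = -4 (h = -4 - 4*0² = -4 - 4*0 = -4 - 1*0 = -4 + 0 = -4)
(n(-19) + 386)*h = (-19*(-5 - 19) + 386)*(-4) = (-19*(-24) + 386)*(-4) = (456 + 386)*(-4) = 842*(-4) = -3368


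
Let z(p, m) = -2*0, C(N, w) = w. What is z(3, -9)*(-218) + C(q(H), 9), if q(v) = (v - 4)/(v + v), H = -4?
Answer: 9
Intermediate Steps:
q(v) = (-4 + v)/(2*v) (q(v) = (-4 + v)/((2*v)) = (-4 + v)*(1/(2*v)) = (-4 + v)/(2*v))
z(p, m) = 0
z(3, -9)*(-218) + C(q(H), 9) = 0*(-218) + 9 = 0 + 9 = 9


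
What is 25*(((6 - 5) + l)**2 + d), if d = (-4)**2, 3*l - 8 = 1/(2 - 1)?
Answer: 800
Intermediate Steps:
l = 3 (l = 8/3 + 1/(3*(2 - 1)) = 8/3 + (1/3)/1 = 8/3 + (1/3)*1 = 8/3 + 1/3 = 3)
d = 16
25*(((6 - 5) + l)**2 + d) = 25*(((6 - 5) + 3)**2 + 16) = 25*((1 + 3)**2 + 16) = 25*(4**2 + 16) = 25*(16 + 16) = 25*32 = 800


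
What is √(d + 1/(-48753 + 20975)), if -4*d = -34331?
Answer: √6622598216473/27778 ≈ 92.643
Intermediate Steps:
d = 34331/4 (d = -¼*(-34331) = 34331/4 ≈ 8582.8)
√(d + 1/(-48753 + 20975)) = √(34331/4 + 1/(-48753 + 20975)) = √(34331/4 + 1/(-27778)) = √(34331/4 - 1/27778) = √(476823257/55556) = √6622598216473/27778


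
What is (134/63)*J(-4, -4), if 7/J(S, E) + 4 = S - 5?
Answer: -134/117 ≈ -1.1453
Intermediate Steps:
J(S, E) = 7/(-9 + S) (J(S, E) = 7/(-4 + (S - 5)) = 7/(-4 + (-5 + S)) = 7/(-9 + S))
(134/63)*J(-4, -4) = (134/63)*(7/(-9 - 4)) = (134*(1/63))*(7/(-13)) = 134*(7*(-1/13))/63 = (134/63)*(-7/13) = -134/117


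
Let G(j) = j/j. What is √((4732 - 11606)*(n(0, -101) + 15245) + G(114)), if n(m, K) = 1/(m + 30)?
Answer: 2*I*√5894682645/15 ≈ 10237.0*I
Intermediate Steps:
n(m, K) = 1/(30 + m)
G(j) = 1
√((4732 - 11606)*(n(0, -101) + 15245) + G(114)) = √((4732 - 11606)*(1/(30 + 0) + 15245) + 1) = √(-6874*(1/30 + 15245) + 1) = √(-6874*457351/30 + 1) = √(-1571915387/15 + 1) = √(-1571915372/15) = 2*I*√5894682645/15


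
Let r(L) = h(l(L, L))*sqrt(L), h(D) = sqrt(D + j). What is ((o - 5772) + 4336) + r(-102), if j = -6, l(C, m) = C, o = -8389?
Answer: -9825 - 18*sqrt(34) ≈ -9930.0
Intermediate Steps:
h(D) = sqrt(-6 + D) (h(D) = sqrt(D - 6) = sqrt(-6 + D))
r(L) = sqrt(L)*sqrt(-6 + L) (r(L) = sqrt(-6 + L)*sqrt(L) = sqrt(L)*sqrt(-6 + L))
((o - 5772) + 4336) + r(-102) = ((-8389 - 5772) + 4336) + sqrt(-102)*sqrt(-6 - 102) = (-14161 + 4336) + (I*sqrt(102))*sqrt(-108) = -9825 + (I*sqrt(102))*(6*I*sqrt(3)) = -9825 - 18*sqrt(34)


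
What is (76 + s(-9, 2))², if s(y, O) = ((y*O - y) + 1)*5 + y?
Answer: 729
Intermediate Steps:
s(y, O) = 5 - 4*y + 5*O*y (s(y, O) = ((O*y - y) + 1)*5 + y = ((-y + O*y) + 1)*5 + y = (1 - y + O*y)*5 + y = (5 - 5*y + 5*O*y) + y = 5 - 4*y + 5*O*y)
(76 + s(-9, 2))² = (76 + (5 - 4*(-9) + 5*2*(-9)))² = (76 + (5 + 36 - 90))² = (76 - 49)² = 27² = 729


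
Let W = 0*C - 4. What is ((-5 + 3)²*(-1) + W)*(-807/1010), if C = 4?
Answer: 3228/505 ≈ 6.3921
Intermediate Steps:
W = -4 (W = 0*4 - 4 = 0 - 4 = -4)
((-5 + 3)²*(-1) + W)*(-807/1010) = ((-5 + 3)²*(-1) - 4)*(-807/1010) = ((-2)²*(-1) - 4)*(-807*1/1010) = (4*(-1) - 4)*(-807/1010) = (-4 - 4)*(-807/1010) = -8*(-807/1010) = 3228/505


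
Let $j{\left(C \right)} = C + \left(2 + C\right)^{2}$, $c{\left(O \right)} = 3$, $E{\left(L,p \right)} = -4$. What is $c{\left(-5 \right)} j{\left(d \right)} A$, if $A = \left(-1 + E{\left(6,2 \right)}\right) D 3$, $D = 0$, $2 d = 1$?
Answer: $0$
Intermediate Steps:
$d = \frac{1}{2}$ ($d = \frac{1}{2} \cdot 1 = \frac{1}{2} \approx 0.5$)
$A = 0$ ($A = \left(-1 - 4\right) 0 \cdot 3 = \left(-5\right) 0 \cdot 3 = 0 \cdot 3 = 0$)
$c{\left(-5 \right)} j{\left(d \right)} A = 3 \left(\frac{1}{2} + \left(2 + \frac{1}{2}\right)^{2}\right) 0 = 3 \left(\frac{1}{2} + \left(\frac{5}{2}\right)^{2}\right) 0 = 3 \left(\frac{1}{2} + \frac{25}{4}\right) 0 = 3 \cdot \frac{27}{4} \cdot 0 = 3 \cdot 0 = 0$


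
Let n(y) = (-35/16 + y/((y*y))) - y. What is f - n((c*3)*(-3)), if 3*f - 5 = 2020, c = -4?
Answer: 102695/144 ≈ 713.16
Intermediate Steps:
f = 675 (f = 5/3 + (1/3)*2020 = 5/3 + 2020/3 = 675)
n(y) = -35/16 + 1/y - y (n(y) = (-35*1/16 + y/(y**2)) - y = (-35/16 + y/y**2) - y = (-35/16 + 1/y) - y = -35/16 + 1/y - y)
f - n((c*3)*(-3)) = 675 - (-35/16 + 1/(-4*3*(-3)) - (-4*3)*(-3)) = 675 - (-35/16 + 1/(-12*(-3)) - (-12)*(-3)) = 675 - (-35/16 + 1/36 - 1*36) = 675 - (-35/16 + 1/36 - 36) = 675 - 1*(-5495/144) = 675 + 5495/144 = 102695/144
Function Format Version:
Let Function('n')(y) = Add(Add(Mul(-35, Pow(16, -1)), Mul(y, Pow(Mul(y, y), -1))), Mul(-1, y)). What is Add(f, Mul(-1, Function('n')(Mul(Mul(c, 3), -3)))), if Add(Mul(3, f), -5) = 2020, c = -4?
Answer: Rational(102695, 144) ≈ 713.16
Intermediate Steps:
f = 675 (f = Add(Rational(5, 3), Mul(Rational(1, 3), 2020)) = Add(Rational(5, 3), Rational(2020, 3)) = 675)
Function('n')(y) = Add(Rational(-35, 16), Pow(y, -1), Mul(-1, y)) (Function('n')(y) = Add(Add(Mul(-35, Rational(1, 16)), Mul(y, Pow(Pow(y, 2), -1))), Mul(-1, y)) = Add(Add(Rational(-35, 16), Mul(y, Pow(y, -2))), Mul(-1, y)) = Add(Add(Rational(-35, 16), Pow(y, -1)), Mul(-1, y)) = Add(Rational(-35, 16), Pow(y, -1), Mul(-1, y)))
Add(f, Mul(-1, Function('n')(Mul(Mul(c, 3), -3)))) = Add(675, Mul(-1, Add(Rational(-35, 16), Pow(Mul(Mul(-4, 3), -3), -1), Mul(-1, Mul(Mul(-4, 3), -3))))) = Add(675, Mul(-1, Add(Rational(-35, 16), Pow(Mul(-12, -3), -1), Mul(-1, Mul(-12, -3))))) = Add(675, Mul(-1, Add(Rational(-35, 16), Pow(36, -1), Mul(-1, 36)))) = Add(675, Mul(-1, Add(Rational(-35, 16), Rational(1, 36), -36))) = Add(675, Mul(-1, Rational(-5495, 144))) = Add(675, Rational(5495, 144)) = Rational(102695, 144)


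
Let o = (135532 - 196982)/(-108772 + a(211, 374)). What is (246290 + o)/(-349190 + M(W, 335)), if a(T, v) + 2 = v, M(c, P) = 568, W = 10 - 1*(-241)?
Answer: -533957949/755812496 ≈ -0.70647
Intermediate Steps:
W = 251 (W = 10 + 241 = 251)
a(T, v) = -2 + v
o = 1229/2168 (o = (135532 - 196982)/(-108772 + (-2 + 374)) = -61450/(-108772 + 372) = -61450/(-108400) = -61450*(-1/108400) = 1229/2168 ≈ 0.56688)
(246290 + o)/(-349190 + M(W, 335)) = (246290 + 1229/2168)/(-349190 + 568) = (533957949/2168)/(-348622) = (533957949/2168)*(-1/348622) = -533957949/755812496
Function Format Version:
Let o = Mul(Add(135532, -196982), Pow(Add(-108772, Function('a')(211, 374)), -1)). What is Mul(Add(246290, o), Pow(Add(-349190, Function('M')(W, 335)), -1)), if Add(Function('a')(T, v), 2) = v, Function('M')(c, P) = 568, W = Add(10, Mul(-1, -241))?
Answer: Rational(-533957949, 755812496) ≈ -0.70647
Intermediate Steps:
W = 251 (W = Add(10, 241) = 251)
Function('a')(T, v) = Add(-2, v)
o = Rational(1229, 2168) (o = Mul(Add(135532, -196982), Pow(Add(-108772, Add(-2, 374)), -1)) = Mul(-61450, Pow(Add(-108772, 372), -1)) = Mul(-61450, Pow(-108400, -1)) = Mul(-61450, Rational(-1, 108400)) = Rational(1229, 2168) ≈ 0.56688)
Mul(Add(246290, o), Pow(Add(-349190, Function('M')(W, 335)), -1)) = Mul(Add(246290, Rational(1229, 2168)), Pow(Add(-349190, 568), -1)) = Mul(Rational(533957949, 2168), Pow(-348622, -1)) = Mul(Rational(533957949, 2168), Rational(-1, 348622)) = Rational(-533957949, 755812496)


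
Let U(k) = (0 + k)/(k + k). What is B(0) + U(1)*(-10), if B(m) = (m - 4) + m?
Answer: -9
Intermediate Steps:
U(k) = ½ (U(k) = k/((2*k)) = k*(1/(2*k)) = ½)
B(m) = -4 + 2*m (B(m) = (-4 + m) + m = -4 + 2*m)
B(0) + U(1)*(-10) = (-4 + 2*0) + (½)*(-10) = (-4 + 0) - 5 = -4 - 5 = -9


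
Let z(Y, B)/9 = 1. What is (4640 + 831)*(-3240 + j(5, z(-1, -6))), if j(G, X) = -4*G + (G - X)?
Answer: -17857344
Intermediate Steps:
z(Y, B) = 9 (z(Y, B) = 9*1 = 9)
j(G, X) = -X - 3*G
(4640 + 831)*(-3240 + j(5, z(-1, -6))) = (4640 + 831)*(-3240 + (-1*9 - 3*5)) = 5471*(-3240 + (-9 - 15)) = 5471*(-3240 - 24) = 5471*(-3264) = -17857344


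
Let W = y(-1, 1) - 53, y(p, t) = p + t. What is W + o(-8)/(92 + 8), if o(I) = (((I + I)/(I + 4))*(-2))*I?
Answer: -1309/25 ≈ -52.360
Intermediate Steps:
o(I) = -4*I²/(4 + I) (o(I) = (((2*I)/(4 + I))*(-2))*I = ((2*I/(4 + I))*(-2))*I = (-4*I/(4 + I))*I = -4*I²/(4 + I))
W = -53 (W = (-1 + 1) - 53 = 0 - 53 = -53)
W + o(-8)/(92 + 8) = -53 + (-4*(-8)²/(4 - 8))/(92 + 8) = -53 - 4*64/(-4)/100 = -53 - 4*64*(-¼)*(1/100) = -53 + 64*(1/100) = -53 + 16/25 = -1309/25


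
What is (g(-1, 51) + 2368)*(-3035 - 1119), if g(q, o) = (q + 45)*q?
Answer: -9653896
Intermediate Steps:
g(q, o) = q*(45 + q) (g(q, o) = (45 + q)*q = q*(45 + q))
(g(-1, 51) + 2368)*(-3035 - 1119) = (-(45 - 1) + 2368)*(-3035 - 1119) = (-1*44 + 2368)*(-4154) = (-44 + 2368)*(-4154) = 2324*(-4154) = -9653896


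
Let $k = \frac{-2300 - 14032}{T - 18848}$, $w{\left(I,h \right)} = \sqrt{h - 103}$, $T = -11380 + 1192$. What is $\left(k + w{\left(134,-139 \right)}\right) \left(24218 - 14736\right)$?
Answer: $\frac{38715006}{7259} + 104302 i \sqrt{2} \approx 5333.4 + 1.4751 \cdot 10^{5} i$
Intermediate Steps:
$T = -10188$
$w{\left(I,h \right)} = \sqrt{-103 + h}$
$k = \frac{4083}{7259}$ ($k = \frac{-2300 - 14032}{-10188 - 18848} = - \frac{16332}{-29036} = \left(-16332\right) \left(- \frac{1}{29036}\right) = \frac{4083}{7259} \approx 0.56247$)
$\left(k + w{\left(134,-139 \right)}\right) \left(24218 - 14736\right) = \left(\frac{4083}{7259} + \sqrt{-103 - 139}\right) \left(24218 - 14736\right) = \left(\frac{4083}{7259} + \sqrt{-242}\right) 9482 = \left(\frac{4083}{7259} + 11 i \sqrt{2}\right) 9482 = \frac{38715006}{7259} + 104302 i \sqrt{2}$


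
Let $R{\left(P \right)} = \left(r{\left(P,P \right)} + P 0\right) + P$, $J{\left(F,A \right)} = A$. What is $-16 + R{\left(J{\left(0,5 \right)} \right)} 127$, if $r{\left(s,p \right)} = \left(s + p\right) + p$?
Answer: $2524$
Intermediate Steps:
$r{\left(s,p \right)} = s + 2 p$ ($r{\left(s,p \right)} = \left(p + s\right) + p = s + 2 p$)
$R{\left(P \right)} = 4 P$ ($R{\left(P \right)} = \left(\left(P + 2 P\right) + P 0\right) + P = \left(3 P + 0\right) + P = 3 P + P = 4 P$)
$-16 + R{\left(J{\left(0,5 \right)} \right)} 127 = -16 + 4 \cdot 5 \cdot 127 = -16 + 20 \cdot 127 = -16 + 2540 = 2524$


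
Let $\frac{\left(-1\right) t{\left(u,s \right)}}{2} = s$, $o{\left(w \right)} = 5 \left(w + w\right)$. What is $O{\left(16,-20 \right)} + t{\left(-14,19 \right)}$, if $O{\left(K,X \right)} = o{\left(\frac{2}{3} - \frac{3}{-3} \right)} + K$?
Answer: $- \frac{16}{3} \approx -5.3333$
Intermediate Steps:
$o{\left(w \right)} = 10 w$ ($o{\left(w \right)} = 5 \cdot 2 w = 10 w$)
$t{\left(u,s \right)} = - 2 s$
$O{\left(K,X \right)} = \frac{50}{3} + K$ ($O{\left(K,X \right)} = 10 \left(\frac{2}{3} - \frac{3}{-3}\right) + K = 10 \left(2 \cdot \frac{1}{3} - -1\right) + K = 10 \left(\frac{2}{3} + 1\right) + K = 10 \cdot \frac{5}{3} + K = \frac{50}{3} + K$)
$O{\left(16,-20 \right)} + t{\left(-14,19 \right)} = \left(\frac{50}{3} + 16\right) - 38 = \frac{98}{3} - 38 = - \frac{16}{3}$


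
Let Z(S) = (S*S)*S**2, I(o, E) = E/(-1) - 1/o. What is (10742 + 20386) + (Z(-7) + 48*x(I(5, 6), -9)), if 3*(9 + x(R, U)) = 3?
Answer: 33145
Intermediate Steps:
I(o, E) = -E - 1/o (I(o, E) = E*(-1) - 1/o = -E - 1/o)
x(R, U) = -8 (x(R, U) = -9 + (1/3)*3 = -9 + 1 = -8)
Z(S) = S**4 (Z(S) = S**2*S**2 = S**4)
(10742 + 20386) + (Z(-7) + 48*x(I(5, 6), -9)) = (10742 + 20386) + ((-7)**4 + 48*(-8)) = 31128 + (2401 - 384) = 31128 + 2017 = 33145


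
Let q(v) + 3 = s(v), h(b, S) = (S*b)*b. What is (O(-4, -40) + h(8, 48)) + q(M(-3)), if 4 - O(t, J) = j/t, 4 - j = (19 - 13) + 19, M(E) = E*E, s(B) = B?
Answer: 12307/4 ≈ 3076.8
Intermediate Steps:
h(b, S) = S*b²
M(E) = E²
j = -21 (j = 4 - ((19 - 13) + 19) = 4 - (6 + 19) = 4 - 1*25 = 4 - 25 = -21)
O(t, J) = 4 + 21/t (O(t, J) = 4 - (-21)/t = 4 + 21/t)
q(v) = -3 + v
(O(-4, -40) + h(8, 48)) + q(M(-3)) = ((4 + 21/(-4)) + 48*8²) + (-3 + (-3)²) = ((4 + 21*(-¼)) + 48*64) + (-3 + 9) = ((4 - 21/4) + 3072) + 6 = (-5/4 + 3072) + 6 = 12283/4 + 6 = 12307/4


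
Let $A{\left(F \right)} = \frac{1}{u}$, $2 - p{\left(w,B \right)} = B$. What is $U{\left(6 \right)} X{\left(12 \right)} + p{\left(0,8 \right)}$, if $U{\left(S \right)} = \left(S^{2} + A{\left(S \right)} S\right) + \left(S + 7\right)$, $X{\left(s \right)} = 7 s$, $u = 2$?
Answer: $4362$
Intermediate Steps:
$p{\left(w,B \right)} = 2 - B$
$A{\left(F \right)} = \frac{1}{2}$
$U{\left(S \right)} = 7 + S^{2} + \frac{3 S}{2}$ ($U{\left(S \right)} = \left(S^{2} + \frac{S}{2}\right) + \left(S + 7\right) = \left(S^{2} + \frac{S}{2}\right) + \left(7 + S\right) = 7 + S^{2} + \frac{3 S}{2}$)
$U{\left(6 \right)} X{\left(12 \right)} + p{\left(0,8 \right)} = \left(7 + 6^{2} + \frac{3}{2} \cdot 6\right) 7 \cdot 12 + \left(2 - 8\right) = \left(7 + 36 + 9\right) 84 + \left(2 - 8\right) = 52 \cdot 84 - 6 = 4368 - 6 = 4362$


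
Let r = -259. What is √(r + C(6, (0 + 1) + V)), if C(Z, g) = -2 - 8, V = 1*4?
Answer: I*√269 ≈ 16.401*I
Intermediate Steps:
V = 4
C(Z, g) = -10
√(r + C(6, (0 + 1) + V)) = √(-259 - 10) = √(-269) = I*√269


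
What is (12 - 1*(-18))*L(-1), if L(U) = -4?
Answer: -120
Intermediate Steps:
(12 - 1*(-18))*L(-1) = (12 - 1*(-18))*(-4) = (12 + 18)*(-4) = 30*(-4) = -120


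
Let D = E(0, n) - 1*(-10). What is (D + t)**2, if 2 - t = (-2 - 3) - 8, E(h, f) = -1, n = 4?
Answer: 576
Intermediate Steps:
t = 15 (t = 2 - ((-2 - 3) - 8) = 2 - (-5 - 8) = 2 - 1*(-13) = 2 + 13 = 15)
D = 9 (D = -1 - 1*(-10) = -1 + 10 = 9)
(D + t)**2 = (9 + 15)**2 = 24**2 = 576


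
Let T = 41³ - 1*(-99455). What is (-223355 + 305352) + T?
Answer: 250373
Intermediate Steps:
T = 168376 (T = 68921 + 99455 = 168376)
(-223355 + 305352) + T = (-223355 + 305352) + 168376 = 81997 + 168376 = 250373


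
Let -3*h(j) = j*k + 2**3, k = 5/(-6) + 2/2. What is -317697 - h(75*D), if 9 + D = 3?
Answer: -953158/3 ≈ -3.1772e+5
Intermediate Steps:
D = -6 (D = -9 + 3 = -6)
k = 1/6 (k = 5*(-1/6) + 2*(1/2) = -5/6 + 1 = 1/6 ≈ 0.16667)
h(j) = -8/3 - j/18 (h(j) = -(j*(1/6) + 2**3)/3 = -(j/6 + 8)/3 = -(8 + j/6)/3 = -8/3 - j/18)
-317697 - h(75*D) = -317697 - (-8/3 - 25*(-6)/6) = -317697 - (-8/3 - 1/18*(-450)) = -317697 - (-8/3 + 25) = -317697 - 1*67/3 = -317697 - 67/3 = -953158/3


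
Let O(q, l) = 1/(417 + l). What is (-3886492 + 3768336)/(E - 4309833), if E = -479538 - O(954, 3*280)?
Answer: 37130523/1505059837 ≈ 0.024670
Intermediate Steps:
E = -602779267/1257 (E = -479538 - 1/(417 + 3*280) = -479538 - 1/(417 + 840) = -479538 - 1/1257 = -602779267/1257 ≈ -4.7954e+5)
(-3886492 + 3768336)/(E - 4309833) = (-3886492 + 3768336)/(-602779267/1257 - 4309833) = -118156/(-6020239348/1257) = -118156*(-1257/6020239348) = 37130523/1505059837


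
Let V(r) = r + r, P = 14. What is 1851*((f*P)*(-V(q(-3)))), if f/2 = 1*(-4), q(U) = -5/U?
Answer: 691040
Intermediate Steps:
V(r) = 2*r
f = -8 (f = 2*(1*(-4)) = 2*(-4) = -8)
1851*((f*P)*(-V(q(-3)))) = 1851*((-8*14)*(-2*(-5/(-3)))) = 1851*(-(-112)*2*(-5*(-⅓))) = 1851*(-(-112)*2*(5/3)) = 1851*(-(-112)*10/3) = 1851*(-112*(-10/3)) = 1851*(1120/3) = 691040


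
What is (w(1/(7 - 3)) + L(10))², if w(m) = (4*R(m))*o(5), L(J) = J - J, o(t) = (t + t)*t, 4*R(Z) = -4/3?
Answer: 40000/9 ≈ 4444.4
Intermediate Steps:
R(Z) = -⅓ (R(Z) = (-4/3)/4 = (-4*⅓)/4 = (¼)*(-4/3) = -⅓)
o(t) = 2*t² (o(t) = (2*t)*t = 2*t²)
L(J) = 0
w(m) = -200/3 (w(m) = (4*(-⅓))*(2*5²) = -8*25/3 = -4/3*50 = -200/3)
(w(1/(7 - 3)) + L(10))² = (-200/3 + 0)² = (-200/3)² = 40000/9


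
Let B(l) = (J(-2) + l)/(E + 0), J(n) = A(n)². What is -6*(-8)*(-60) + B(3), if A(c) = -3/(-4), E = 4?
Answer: -184263/64 ≈ -2879.1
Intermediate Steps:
A(c) = ¾ (A(c) = -3*(-¼) = ¾)
J(n) = 9/16 (J(n) = (¾)² = 9/16)
B(l) = 9/64 + l/4 (B(l) = (9/16 + l)/(4 + 0) = (9/16 + l)/4 = (9/16 + l)*(¼) = 9/64 + l/4)
-6*(-8)*(-60) + B(3) = -6*(-8)*(-60) + (9/64 + (¼)*3) = 48*(-60) + (9/64 + ¾) = -2880 + 57/64 = -184263/64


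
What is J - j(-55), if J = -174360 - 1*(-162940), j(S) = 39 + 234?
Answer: -11693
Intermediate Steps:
j(S) = 273
J = -11420 (J = -174360 + 162940 = -11420)
J - j(-55) = -11420 - 1*273 = -11420 - 273 = -11693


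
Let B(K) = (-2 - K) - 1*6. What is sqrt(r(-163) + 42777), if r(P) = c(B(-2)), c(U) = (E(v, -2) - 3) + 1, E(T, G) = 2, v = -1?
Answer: 21*sqrt(97) ≈ 206.83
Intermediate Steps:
B(K) = -8 - K (B(K) = (-2 - K) - 6 = -8 - K)
c(U) = 0 (c(U) = (2 - 3) + 1 = -1 + 1 = 0)
r(P) = 0
sqrt(r(-163) + 42777) = sqrt(0 + 42777) = sqrt(42777) = 21*sqrt(97)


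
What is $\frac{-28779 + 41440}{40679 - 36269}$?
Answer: $\frac{12661}{4410} \approx 2.871$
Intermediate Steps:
$\frac{-28779 + 41440}{40679 - 36269} = \frac{12661}{4410}$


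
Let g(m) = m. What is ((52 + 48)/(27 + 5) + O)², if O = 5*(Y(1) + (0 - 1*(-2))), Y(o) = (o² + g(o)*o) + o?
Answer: 50625/64 ≈ 791.02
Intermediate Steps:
Y(o) = o + 2*o² (Y(o) = (o² + o*o) + o = (o² + o²) + o = 2*o² + o = o + 2*o²)
O = 25 (O = 5*(1*(1 + 2*1) + (0 - 1*(-2))) = 5*(1*(1 + 2) + (0 + 2)) = 5*(1*3 + 2) = 5*(3 + 2) = 5*5 = 25)
((52 + 48)/(27 + 5) + O)² = ((52 + 48)/(27 + 5) + 25)² = (100/32 + 25)² = (100*(1/32) + 25)² = (25/8 + 25)² = (225/8)² = 50625/64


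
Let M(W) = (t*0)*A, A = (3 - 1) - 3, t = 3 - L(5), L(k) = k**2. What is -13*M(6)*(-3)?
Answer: 0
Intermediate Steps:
t = -22 (t = 3 - 1*5**2 = 3 - 1*25 = 3 - 25 = -22)
A = -1 (A = 2 - 3 = -1)
M(W) = 0 (M(W) = -22*0*(-1) = 0*(-1) = 0)
-13*M(6)*(-3) = -13*0*(-3) = 0*(-3) = 0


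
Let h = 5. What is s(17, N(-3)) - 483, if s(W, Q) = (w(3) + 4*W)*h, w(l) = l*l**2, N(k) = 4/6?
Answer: -8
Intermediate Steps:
N(k) = 2/3 (N(k) = 4*(1/6) = 2/3)
w(l) = l**3
s(W, Q) = 135 + 20*W (s(W, Q) = (3**3 + 4*W)*5 = (27 + 4*W)*5 = 135 + 20*W)
s(17, N(-3)) - 483 = (135 + 20*17) - 483 = (135 + 340) - 483 = 475 - 483 = -8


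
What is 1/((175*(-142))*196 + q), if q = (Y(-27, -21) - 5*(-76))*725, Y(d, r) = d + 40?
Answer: -1/4585675 ≈ -2.1807e-7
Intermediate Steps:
Y(d, r) = 40 + d
q = 284925 (q = ((40 - 27) - 5*(-76))*725 = (13 + 380)*725 = 393*725 = 284925)
1/((175*(-142))*196 + q) = 1/((175*(-142))*196 + 284925) = 1/(-24850*196 + 284925) = 1/(-4870600 + 284925) = 1/(-4585675) = -1/4585675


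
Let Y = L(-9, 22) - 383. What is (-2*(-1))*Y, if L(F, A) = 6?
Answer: -754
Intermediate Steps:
Y = -377 (Y = 6 - 383 = -377)
(-2*(-1))*Y = -2*(-1)*(-377) = 2*(-377) = -754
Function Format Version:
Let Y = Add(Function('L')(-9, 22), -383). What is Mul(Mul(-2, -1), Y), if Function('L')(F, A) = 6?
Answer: -754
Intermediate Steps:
Y = -377 (Y = Add(6, -383) = -377)
Mul(Mul(-2, -1), Y) = Mul(Mul(-2, -1), -377) = Mul(2, -377) = -754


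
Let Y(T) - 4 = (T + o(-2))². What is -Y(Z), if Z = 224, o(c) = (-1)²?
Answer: -50629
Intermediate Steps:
o(c) = 1
Y(T) = 4 + (1 + T)² (Y(T) = 4 + (T + 1)² = 4 + (1 + T)²)
-Y(Z) = -(4 + (1 + 224)²) = -(4 + 225²) = -(4 + 50625) = -1*50629 = -50629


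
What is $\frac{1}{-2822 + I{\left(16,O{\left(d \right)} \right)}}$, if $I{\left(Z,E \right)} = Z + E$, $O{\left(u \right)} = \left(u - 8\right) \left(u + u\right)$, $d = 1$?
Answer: $- \frac{1}{2820} \approx -0.00035461$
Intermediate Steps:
$O{\left(u \right)} = 2 u \left(-8 + u\right)$ ($O{\left(u \right)} = \left(-8 + u\right) 2 u = 2 u \left(-8 + u\right)$)
$I{\left(Z,E \right)} = E + Z$
$\frac{1}{-2822 + I{\left(16,O{\left(d \right)} \right)}} = \frac{1}{-2822 + \left(2 \cdot 1 \left(-8 + 1\right) + 16\right)} = \frac{1}{-2822 + \left(2 \cdot 1 \left(-7\right) + 16\right)} = \frac{1}{-2822 + \left(-14 + 16\right)} = \frac{1}{-2822 + 2} = \frac{1}{-2820} = - \frac{1}{2820}$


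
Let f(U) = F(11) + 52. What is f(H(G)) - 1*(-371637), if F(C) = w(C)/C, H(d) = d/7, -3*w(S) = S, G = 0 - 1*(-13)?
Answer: 1115066/3 ≈ 3.7169e+5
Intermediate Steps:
G = 13 (G = 0 + 13 = 13)
w(S) = -S/3
H(d) = d/7 (H(d) = d*(⅐) = d/7)
F(C) = -⅓ (F(C) = (-C/3)/C = -⅓)
f(U) = 155/3 (f(U) = -⅓ + 52 = 155/3)
f(H(G)) - 1*(-371637) = 155/3 - 1*(-371637) = 155/3 + 371637 = 1115066/3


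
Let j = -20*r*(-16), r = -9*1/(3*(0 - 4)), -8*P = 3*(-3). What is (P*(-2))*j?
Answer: -540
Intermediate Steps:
P = 9/8 (P = -3*(-3)/8 = -⅛*(-9) = 9/8 ≈ 1.1250)
r = ¾ (r = -9/(3*(-4)) = -9/(-12) = -9*(-1/12) = ¾ ≈ 0.75000)
j = 240 (j = -20*¾*(-16) = -15*(-16) = 240)
(P*(-2))*j = ((9/8)*(-2))*240 = -9/4*240 = -540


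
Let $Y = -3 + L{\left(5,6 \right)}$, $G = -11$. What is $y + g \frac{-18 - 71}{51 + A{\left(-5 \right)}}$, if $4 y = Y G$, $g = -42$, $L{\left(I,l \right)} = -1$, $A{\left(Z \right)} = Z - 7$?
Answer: $\frac{1389}{13} \approx 106.85$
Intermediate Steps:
$A{\left(Z \right)} = -7 + Z$
$Y = -4$ ($Y = -3 - 1 = -4$)
$y = 11$ ($y = \frac{\left(-4\right) \left(-11\right)}{4} = \frac{1}{4} \cdot 44 = 11$)
$y + g \frac{-18 - 71}{51 + A{\left(-5 \right)}} = 11 - 42 \frac{-18 - 71}{51 - 12} = 11 - 42 \left(- \frac{89}{51 - 12}\right) = 11 - 42 \left(- \frac{89}{39}\right) = 11 - 42 \left(\left(-89\right) \frac{1}{39}\right) = 11 - - \frac{1246}{13} = 11 + \frac{1246}{13} = \frac{1389}{13}$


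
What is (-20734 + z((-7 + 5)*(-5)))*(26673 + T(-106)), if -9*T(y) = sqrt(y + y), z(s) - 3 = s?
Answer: -552691233 + 13814*I*sqrt(53)/3 ≈ -5.5269e+8 + 33523.0*I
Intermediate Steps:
z(s) = 3 + s
T(y) = -sqrt(2)*sqrt(y)/9 (T(y) = -sqrt(y + y)/9 = -sqrt(2)*sqrt(y)/9)
(-20734 + z((-7 + 5)*(-5)))*(26673 + T(-106)) = (-20734 + (3 + (-7 + 5)*(-5)))*(26673 - sqrt(2)*sqrt(-106)/9) = (-20734 + (3 - 2*(-5)))*(26673 - sqrt(2)*I*sqrt(106)/9) = (-20734 + (3 + 10))*(26673 - 2*I*sqrt(53)/9) = (-20734 + 13)*(26673 - 2*I*sqrt(53)/9) = -20721*(26673 - 2*I*sqrt(53)/9) = -552691233 + 13814*I*sqrt(53)/3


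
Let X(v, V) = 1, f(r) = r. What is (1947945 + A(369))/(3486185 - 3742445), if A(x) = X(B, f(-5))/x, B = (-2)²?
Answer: -359395853/47279970 ≈ -7.6014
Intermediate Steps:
B = 4
A(x) = 1/x
(1947945 + A(369))/(3486185 - 3742445) = (1947945 + 1/369)/(3486185 - 3742445) = (1947945 + 1/369)/(-256260) = (718791706/369)*(-1/256260) = -359395853/47279970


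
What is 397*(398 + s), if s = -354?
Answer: 17468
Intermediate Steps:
397*(398 + s) = 397*(398 - 354) = 397*44 = 17468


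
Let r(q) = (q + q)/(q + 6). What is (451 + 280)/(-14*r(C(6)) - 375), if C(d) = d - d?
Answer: -731/375 ≈ -1.9493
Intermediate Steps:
C(d) = 0
r(q) = 2*q/(6 + q) (r(q) = (2*q)/(6 + q) = 2*q/(6 + q))
(451 + 280)/(-14*r(C(6)) - 375) = (451 + 280)/(-28*0/(6 + 0) - 375) = 731/(-28*0/6 - 375) = 731/(-14*0 - 375) = 731/(0 - 375) = 731/(-375) = 731*(-1/375) = -731/375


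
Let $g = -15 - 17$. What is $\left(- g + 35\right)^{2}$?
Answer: $4489$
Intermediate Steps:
$g = -32$
$\left(- g + 35\right)^{2} = \left(\left(-1\right) \left(-32\right) + 35\right)^{2} = \left(32 + 35\right)^{2} = 67^{2} = 4489$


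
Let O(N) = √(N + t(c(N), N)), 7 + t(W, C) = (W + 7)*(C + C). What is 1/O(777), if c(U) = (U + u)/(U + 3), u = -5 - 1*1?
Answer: √222810770/1713929 ≈ 0.0087091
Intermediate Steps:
u = -6 (u = -5 - 1 = -6)
c(U) = (-6 + U)/(3 + U) (c(U) = (U - 6)/(U + 3) = (-6 + U)/(3 + U))
t(W, C) = -7 + 2*C*(7 + W) (t(W, C) = -7 + (W + 7)*(C + C) = -7 + (7 + W)*(2*C) = -7 + 2*C*(7 + W))
O(N) = √(-7 + 15*N + 2*N*(-6 + N)/(3 + N)) (O(N) = √(N + (-7 + 14*N + 2*N*((-6 + N)/(3 + N)))) = √(N + (-7 + 14*N + 2*N*(-6 + N)/(3 + N))) = √(-7 + 15*N + 2*N*(-6 + N)/(3 + N)))
1/O(777) = 1/(√((-21 + 17*777² + 26*777)/(3 + 777))) = 1/(√((-21 + 17*603729 + 20202)/780)) = 1/(√((-21 + 10263393 + 20202)/780)) = 1/(√((1/780)*10283574)) = 1/(√(1713929/130)) = 1/(√222810770/130) = √222810770/1713929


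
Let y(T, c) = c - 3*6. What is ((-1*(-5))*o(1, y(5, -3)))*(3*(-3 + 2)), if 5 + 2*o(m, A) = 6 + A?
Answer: 150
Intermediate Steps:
y(T, c) = -18 + c (y(T, c) = c - 18 = -18 + c)
o(m, A) = ½ + A/2 (o(m, A) = -5/2 + (6 + A)/2 = -5/2 + (3 + A/2) = ½ + A/2)
((-1*(-5))*o(1, y(5, -3)))*(3*(-3 + 2)) = ((-1*(-5))*(½ + (-18 - 3)/2))*(3*(-3 + 2)) = (5*(½ + (½)*(-21)))*(3*(-1)) = (5*(½ - 21/2))*(-3) = (5*(-10))*(-3) = -50*(-3) = 150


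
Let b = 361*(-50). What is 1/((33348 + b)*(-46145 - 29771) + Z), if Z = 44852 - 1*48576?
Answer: -1/1161366692 ≈ -8.6105e-10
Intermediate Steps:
b = -18050
Z = -3724 (Z = 44852 - 48576 = -3724)
1/((33348 + b)*(-46145 - 29771) + Z) = 1/((33348 - 18050)*(-46145 - 29771) - 3724) = 1/(15298*(-75916) - 3724) = 1/(-1161362968 - 3724) = 1/(-1161366692) = -1/1161366692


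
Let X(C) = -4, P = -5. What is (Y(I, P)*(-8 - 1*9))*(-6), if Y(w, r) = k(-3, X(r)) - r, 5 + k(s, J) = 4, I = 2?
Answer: 408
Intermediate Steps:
k(s, J) = -1 (k(s, J) = -5 + 4 = -1)
Y(w, r) = -1 - r
(Y(I, P)*(-8 - 1*9))*(-6) = ((-1 - 1*(-5))*(-8 - 1*9))*(-6) = ((-1 + 5)*(-8 - 9))*(-6) = (4*(-17))*(-6) = -68*(-6) = 408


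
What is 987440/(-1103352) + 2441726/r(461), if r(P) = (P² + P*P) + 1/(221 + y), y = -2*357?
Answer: 140158654871492/28900334087895 ≈ 4.8497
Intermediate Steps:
y = -714
r(P) = -1/493 + 2*P² (r(P) = (P² + P*P) + 1/(221 - 714) = (P² + P²) + 1/(-493) = 2*P² - 1/493 = -1/493 + 2*P²)
987440/(-1103352) + 2441726/r(461) = 987440/(-1103352) + 2441726/(-1/493 + 2*461²) = 987440*(-1/1103352) + 2441726/(-1/493 + 2*212521) = -123430/137919 + 2441726/(-1/493 + 425042) = -123430/137919 + 2441726/(209545705/493) = -123430/137919 + 2441726*(493/209545705) = -123430/137919 + 1203770918/209545705 = 140158654871492/28900334087895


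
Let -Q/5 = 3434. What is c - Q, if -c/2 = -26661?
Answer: 70492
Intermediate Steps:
Q = -17170 (Q = -5*3434 = -17170)
c = 53322 (c = -2*(-26661) = 53322)
c - Q = 53322 - 1*(-17170) = 53322 + 17170 = 70492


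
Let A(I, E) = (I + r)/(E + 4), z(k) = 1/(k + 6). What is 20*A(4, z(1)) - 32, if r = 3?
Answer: 52/29 ≈ 1.7931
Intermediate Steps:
z(k) = 1/(6 + k)
A(I, E) = (3 + I)/(4 + E) (A(I, E) = (I + 3)/(E + 4) = (3 + I)/(4 + E))
20*A(4, z(1)) - 32 = 20*((3 + 4)/(4 + 1/(6 + 1))) - 32 = 20*(7/(4 + 1/7)) - 32 = 20*(7/(29/7)) - 32 = 20*((7/29)*7) - 32 = 20*(49/29) - 32 = 980/29 - 32 = 52/29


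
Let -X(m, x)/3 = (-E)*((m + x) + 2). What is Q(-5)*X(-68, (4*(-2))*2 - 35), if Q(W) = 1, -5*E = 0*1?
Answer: 0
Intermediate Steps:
E = 0 (E = -0 = -⅕*0 = 0)
X(m, x) = 0 (X(m, x) = -3*(-1*0)*((m + x) + 2) = -0*(2 + m + x) = -3*0 = 0)
Q(-5)*X(-68, (4*(-2))*2 - 35) = 1*0 = 0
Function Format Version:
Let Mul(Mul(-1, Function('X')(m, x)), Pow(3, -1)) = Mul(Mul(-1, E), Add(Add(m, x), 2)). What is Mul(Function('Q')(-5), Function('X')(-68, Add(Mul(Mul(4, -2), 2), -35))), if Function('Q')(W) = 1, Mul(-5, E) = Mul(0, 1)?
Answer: 0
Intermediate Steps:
E = 0 (E = Mul(Rational(-1, 5), Mul(0, 1)) = Mul(Rational(-1, 5), 0) = 0)
Function('X')(m, x) = 0 (Function('X')(m, x) = Mul(-3, Mul(Mul(-1, 0), Add(Add(m, x), 2))) = Mul(-3, Mul(0, Add(2, m, x))) = Mul(-3, 0) = 0)
Mul(Function('Q')(-5), Function('X')(-68, Add(Mul(Mul(4, -2), 2), -35))) = Mul(1, 0) = 0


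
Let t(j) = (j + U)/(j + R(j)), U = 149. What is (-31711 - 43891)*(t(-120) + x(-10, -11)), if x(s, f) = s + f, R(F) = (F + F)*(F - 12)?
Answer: 25051894531/15780 ≈ 1.5876e+6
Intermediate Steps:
R(F) = 2*F*(-12 + F) (R(F) = (2*F)*(-12 + F) = 2*F*(-12 + F))
t(j) = (149 + j)/(j + 2*j*(-12 + j)) (t(j) = (j + 149)/(j + 2*j*(-12 + j)) = (149 + j)/(j + 2*j*(-12 + j)))
x(s, f) = f + s
(-31711 - 43891)*(t(-120) + x(-10, -11)) = (-31711 - 43891)*((149 - 120)/((-120)*(-23 + 2*(-120))) + (-11 - 10)) = -75602*(-1/120*29/(-23 - 240) - 21) = -75602*(-1/120*29/(-263) - 21) = -75602*(-1/120*(-1/263)*29 - 21) = -75602*(29/31560 - 21) = -75602*(-662731/31560) = 25051894531/15780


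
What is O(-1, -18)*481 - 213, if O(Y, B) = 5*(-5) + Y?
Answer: -12719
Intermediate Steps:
O(Y, B) = -25 + Y
O(-1, -18)*481 - 213 = (-25 - 1)*481 - 213 = -26*481 - 213 = -12506 - 213 = -12719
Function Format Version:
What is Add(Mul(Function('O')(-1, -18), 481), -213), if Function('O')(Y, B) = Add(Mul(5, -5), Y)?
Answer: -12719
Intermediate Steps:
Function('O')(Y, B) = Add(-25, Y)
Add(Mul(Function('O')(-1, -18), 481), -213) = Add(Mul(Add(-25, -1), 481), -213) = Add(Mul(-26, 481), -213) = Add(-12506, -213) = -12719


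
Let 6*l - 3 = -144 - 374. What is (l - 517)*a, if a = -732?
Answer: 441274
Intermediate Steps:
l = -515/6 (l = ½ + (-144 - 374)/6 = ½ + (⅙)*(-518) = ½ - 259/3 = -515/6 ≈ -85.833)
(l - 517)*a = (-515/6 - 517)*(-732) = -3617/6*(-732) = 441274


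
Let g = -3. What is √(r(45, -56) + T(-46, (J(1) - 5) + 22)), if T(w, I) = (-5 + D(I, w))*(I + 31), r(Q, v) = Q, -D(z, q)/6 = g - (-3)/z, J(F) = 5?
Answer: √83567/11 ≈ 26.280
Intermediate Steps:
D(z, q) = 18 - 18/z (D(z, q) = -6*(-3 - (-3)/z) = -6*(-3 + 3/z) = 18 - 18/z)
T(w, I) = (13 - 18/I)*(31 + I) (T(w, I) = (-5 + (18 - 18/I))*(I + 31) = (13 - 18/I)*(31 + I))
√(r(45, -56) + T(-46, (J(1) - 5) + 22)) = √(45 + (385 - 558/((5 - 5) + 22) + 13*((5 - 5) + 22))) = √(45 + (385 - 558/(0 + 22) + 13*(0 + 22))) = √(45 + (385 - 558/22 + 13*22)) = √(45 + (385 - 558*1/22 + 286)) = √(45 + (385 - 279/11 + 286)) = √(45 + 7102/11) = √(7597/11) = √83567/11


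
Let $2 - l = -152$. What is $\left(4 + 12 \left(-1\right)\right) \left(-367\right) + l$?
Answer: $3090$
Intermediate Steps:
$l = 154$ ($l = 2 - -152 = 2 + 152 = 154$)
$\left(4 + 12 \left(-1\right)\right) \left(-367\right) + l = \left(4 + 12 \left(-1\right)\right) \left(-367\right) + 154 = \left(4 - 12\right) \left(-367\right) + 154 = \left(-8\right) \left(-367\right) + 154 = 2936 + 154 = 3090$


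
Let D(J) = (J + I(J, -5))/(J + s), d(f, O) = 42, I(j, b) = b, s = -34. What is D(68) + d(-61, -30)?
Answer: 1491/34 ≈ 43.853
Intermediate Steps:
D(J) = (-5 + J)/(-34 + J) (D(J) = (J - 5)/(J - 34) = (-5 + J)/(-34 + J))
D(68) + d(-61, -30) = (-5 + 68)/(-34 + 68) + 42 = 63/34 + 42 = 1491/34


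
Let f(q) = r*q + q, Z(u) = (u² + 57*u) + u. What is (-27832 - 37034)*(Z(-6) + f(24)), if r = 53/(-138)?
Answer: 443423976/23 ≈ 1.9279e+7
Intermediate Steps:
r = -53/138 (r = 53*(-1/138) = -53/138 ≈ -0.38406)
Z(u) = u² + 58*u
f(q) = 85*q/138 (f(q) = -53*q/138 + q = 85*q/138)
(-27832 - 37034)*(Z(-6) + f(24)) = (-27832 - 37034)*(-6*(58 - 6) + (85/138)*24) = -64866*(-6*52 + 340/23) = -64866*(-312 + 340/23) = -64866*(-6836/23) = 443423976/23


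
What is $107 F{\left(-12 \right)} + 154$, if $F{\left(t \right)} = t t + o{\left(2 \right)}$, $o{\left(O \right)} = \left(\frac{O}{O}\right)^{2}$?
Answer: $15669$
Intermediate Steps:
$o{\left(O \right)} = 1$ ($o{\left(O \right)} = 1^{2} = 1$)
$F{\left(t \right)} = 1 + t^{2}$ ($F{\left(t \right)} = t t + 1 = t^{2} + 1 = 1 + t^{2}$)
$107 F{\left(-12 \right)} + 154 = 107 \left(1 + \left(-12\right)^{2}\right) + 154 = 107 \left(1 + 144\right) + 154 = 107 \cdot 145 + 154 = 15515 + 154 = 15669$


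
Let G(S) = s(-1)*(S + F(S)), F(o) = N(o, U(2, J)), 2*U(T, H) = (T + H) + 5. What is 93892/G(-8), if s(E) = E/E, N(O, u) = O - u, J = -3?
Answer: -46946/9 ≈ -5216.2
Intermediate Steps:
U(T, H) = 5/2 + H/2 + T/2 (U(T, H) = ((T + H) + 5)/2 = ((H + T) + 5)/2 = (5 + H + T)/2 = 5/2 + H/2 + T/2)
F(o) = -2 + o (F(o) = o - (5/2 + (1/2)*(-3) + (1/2)*2) = o - (5/2 - 3/2 + 1) = o - 1*2 = o - 2 = -2 + o)
s(E) = 1
G(S) = -2 + 2*S (G(S) = 1*(S + (-2 + S)) = 1*(-2 + 2*S) = -2 + 2*S)
93892/G(-8) = 93892/(-2 + 2*(-8)) = 93892/(-2 - 16) = 93892/(-18) = 93892*(-1/18) = -46946/9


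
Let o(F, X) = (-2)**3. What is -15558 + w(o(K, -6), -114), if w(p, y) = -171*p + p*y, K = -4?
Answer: -13278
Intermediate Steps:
o(F, X) = -8
-15558 + w(o(K, -6), -114) = -15558 - 8*(-171 - 114) = -15558 - 8*(-285) = -15558 + 2280 = -13278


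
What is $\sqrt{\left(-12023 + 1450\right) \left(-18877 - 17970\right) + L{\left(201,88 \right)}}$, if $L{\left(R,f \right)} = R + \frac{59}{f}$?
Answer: $\frac{5 \sqrt{30169348770}}{44} \approx 19738.0$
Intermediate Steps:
$\sqrt{\left(-12023 + 1450\right) \left(-18877 - 17970\right) + L{\left(201,88 \right)}} = \sqrt{\left(-12023 + 1450\right) \left(-18877 - 17970\right) + \left(201 + \frac{59}{88}\right)} = \sqrt{\left(-10573\right) \left(-36847\right) + \left(201 + 59 \cdot \frac{1}{88}\right)} = \sqrt{389583331 + \left(201 + \frac{59}{88}\right)} = \sqrt{389583331 + \frac{17747}{88}} = \sqrt{\frac{34283350875}{88}} = \frac{5 \sqrt{30169348770}}{44}$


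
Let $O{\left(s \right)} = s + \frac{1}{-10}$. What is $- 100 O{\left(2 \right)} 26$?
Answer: $-4940$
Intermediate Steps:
$O{\left(s \right)} = - \frac{1}{10} + s$ ($O{\left(s \right)} = s - \frac{1}{10} = - \frac{1}{10} + s$)
$- 100 O{\left(2 \right)} 26 = - 100 \left(- \frac{1}{10} + 2\right) 26 = \left(-100\right) \frac{19}{10} \cdot 26 = \left(-190\right) 26 = -4940$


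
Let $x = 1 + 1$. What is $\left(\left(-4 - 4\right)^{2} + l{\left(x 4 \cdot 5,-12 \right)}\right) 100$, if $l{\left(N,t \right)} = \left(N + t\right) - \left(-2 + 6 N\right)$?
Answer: $-14600$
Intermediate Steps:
$x = 2$
$l{\left(N,t \right)} = 2 + t - 5 N$ ($l{\left(N,t \right)} = \left(N + t\right) - \left(-2 + 6 N\right) = 2 + t - 5 N$)
$\left(\left(-4 - 4\right)^{2} + l{\left(x 4 \cdot 5,-12 \right)}\right) 100 = \left(\left(-4 - 4\right)^{2} - \left(10 + 5 \cdot 2 \cdot 4 \cdot 5\right)\right) 100 = \left(\left(-8\right)^{2} - \left(10 + 5 \cdot 8 \cdot 5\right)\right) 100 = \left(64 - 210\right) 100 = \left(-146\right) 100 = -14600$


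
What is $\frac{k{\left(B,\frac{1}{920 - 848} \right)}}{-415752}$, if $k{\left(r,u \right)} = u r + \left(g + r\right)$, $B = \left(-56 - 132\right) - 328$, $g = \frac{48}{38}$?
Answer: $\frac{59497}{47395728} \approx 0.0012553$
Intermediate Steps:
$g = \frac{24}{19}$ ($g = 48 \cdot \frac{1}{38} = \frac{24}{19} \approx 1.2632$)
$B = -516$ ($B = -188 - 328 = -516$)
$k{\left(r,u \right)} = \frac{24}{19} + r + r u$ ($k{\left(r,u \right)} = u r + \left(\frac{24}{19} + r\right) = r u + \left(\frac{24}{19} + r\right) = \frac{24}{19} + r + r u$)
$\frac{k{\left(B,\frac{1}{920 - 848} \right)}}{-415752} = \frac{\frac{24}{19} - 516 - \frac{516}{920 - 848}}{-415752} = \left(\frac{24}{19} - 516 - \frac{516}{72}\right) \left(- \frac{1}{415752}\right) = \left(\frac{24}{19} - 516 - \frac{43}{6}\right) \left(- \frac{1}{415752}\right) = \left(- \frac{59497}{114}\right) \left(- \frac{1}{415752}\right) = \frac{59497}{47395728}$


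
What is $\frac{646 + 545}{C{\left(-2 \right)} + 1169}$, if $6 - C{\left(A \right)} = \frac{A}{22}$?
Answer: $\frac{13101}{12926} \approx 1.0135$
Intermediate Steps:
$C{\left(A \right)} = 6 - \frac{A}{22}$
$\frac{646 + 545}{C{\left(-2 \right)} + 1169} = \frac{646 + 545}{\left(6 - - \frac{1}{11}\right) + 1169} = \frac{1191}{\left(6 + \frac{1}{11}\right) + 1169} = \frac{1191}{\frac{67}{11} + 1169} = \frac{1191}{\frac{12926}{11}} = 1191 \cdot \frac{11}{12926} = \frac{13101}{12926}$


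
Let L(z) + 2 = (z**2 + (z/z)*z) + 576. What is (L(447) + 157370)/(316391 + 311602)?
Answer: 39800/69777 ≈ 0.57039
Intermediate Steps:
L(z) = 574 + z + z**2 (L(z) = -2 + ((z**2 + (z/z)*z) + 576) = -2 + ((z**2 + 1*z) + 576) = -2 + ((z**2 + z) + 576) = -2 + ((z + z**2) + 576) = -2 + (576 + z + z**2) = 574 + z + z**2)
(L(447) + 157370)/(316391 + 311602) = ((574 + 447 + 447**2) + 157370)/(316391 + 311602) = ((574 + 447 + 199809) + 157370)/627993 = (200830 + 157370)*(1/627993) = 358200*(1/627993) = 39800/69777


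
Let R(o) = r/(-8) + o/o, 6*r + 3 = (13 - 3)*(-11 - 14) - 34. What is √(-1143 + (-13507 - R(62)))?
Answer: I*√2110605/12 ≈ 121.07*I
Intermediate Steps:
r = -287/6 (r = -½ + ((13 - 3)*(-11 - 14) - 34)/6 = -½ + (10*(-25) - 34)/6 = -½ + (-250 - 34)/6 = -½ + (⅙)*(-284) = -½ - 142/3 = -287/6 ≈ -47.833)
R(o) = 335/48 (R(o) = -287/6/(-8) + o/o = -287/6*(-⅛) + 1 = 287/48 + 1 = 335/48)
√(-1143 + (-13507 - R(62))) = √(-1143 + (-13507 - 1*335/48)) = √(-1143 + (-13507 - 335/48)) = √(-1143 - 648671/48) = √(-703535/48) = I*√2110605/12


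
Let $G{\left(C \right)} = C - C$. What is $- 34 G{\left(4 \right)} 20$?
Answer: $0$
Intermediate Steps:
$G{\left(C \right)} = 0$
$- 34 G{\left(4 \right)} 20 = \left(-34\right) 0 \cdot 20 = 0 \cdot 20 = 0$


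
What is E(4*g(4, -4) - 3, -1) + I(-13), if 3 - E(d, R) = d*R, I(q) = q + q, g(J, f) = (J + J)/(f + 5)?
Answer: 6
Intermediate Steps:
g(J, f) = 2*J/(5 + f) (g(J, f) = (2*J)/(5 + f) = 2*J/(5 + f))
I(q) = 2*q
E(d, R) = 3 - R*d (E(d, R) = 3 - d*R = 3 - R*d)
E(4*g(4, -4) - 3, -1) + I(-13) = (3 - 1*(-1)*(4*(2*4/(5 - 4)) - 3)) + 2*(-13) = (3 - 1*(-1)*(4*(2*4/1) - 3)) - 26 = (3 - 1*(-1)*(4*(2*4*1) - 3)) - 26 = (3 - 1*(-1)*(4*8 - 3)) - 26 = (3 - 1*(-1)*(32 - 3)) - 26 = (3 - 1*(-1)*29) - 26 = (3 + 29) - 26 = 32 - 26 = 6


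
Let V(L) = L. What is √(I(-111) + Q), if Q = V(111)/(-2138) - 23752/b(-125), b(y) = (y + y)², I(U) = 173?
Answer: √12325252359478/267250 ≈ 13.137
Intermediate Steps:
b(y) = 4*y² (b(y) = (2*y)² = 4*y²)
Q = -14429819/33406250 (Q = 111/(-2138) - 23752/(4*(-125)²) = 111*(-1/2138) - 23752/(4*15625) = -111/2138 - 23752/62500 = -111/2138 - 23752*1/62500 = -111/2138 - 5938/15625 = -14429819/33406250 ≈ -0.43195)
√(I(-111) + Q) = √(173 - 14429819/33406250) = √(5764851431/33406250) = √12325252359478/267250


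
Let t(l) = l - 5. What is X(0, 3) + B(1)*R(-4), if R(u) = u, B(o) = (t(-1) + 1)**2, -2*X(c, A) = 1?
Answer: -201/2 ≈ -100.50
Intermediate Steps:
t(l) = -5 + l
X(c, A) = -1/2 (X(c, A) = -1/2*1 = -1/2)
B(o) = 25 (B(o) = ((-5 - 1) + 1)**2 = (-6 + 1)**2 = (-5)**2 = 25)
X(0, 3) + B(1)*R(-4) = -1/2 + 25*(-4) = -1/2 - 100 = -201/2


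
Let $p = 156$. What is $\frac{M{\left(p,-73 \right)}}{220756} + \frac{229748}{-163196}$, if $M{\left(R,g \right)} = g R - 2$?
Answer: $- \frac{6572131491}{4503312022} \approx -1.4594$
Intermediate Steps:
$M{\left(R,g \right)} = -2 + R g$ ($M{\left(R,g \right)} = R g - 2 = -2 + R g$)
$\frac{M{\left(p,-73 \right)}}{220756} + \frac{229748}{-163196} = \frac{-2 + 156 \left(-73\right)}{220756} + \frac{229748}{-163196} = \left(-2 - 11388\right) \frac{1}{220756} + 229748 \left(- \frac{1}{163196}\right) = \left(-11390\right) \frac{1}{220756} - \frac{57437}{40799} = - \frac{5695}{110378} - \frac{57437}{40799} = - \frac{6572131491}{4503312022}$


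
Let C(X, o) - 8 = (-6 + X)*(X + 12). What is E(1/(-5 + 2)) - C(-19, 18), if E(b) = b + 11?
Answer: -517/3 ≈ -172.33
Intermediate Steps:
E(b) = 11 + b
C(X, o) = 8 + (-6 + X)*(12 + X) (C(X, o) = 8 + (-6 + X)*(X + 12) = 8 + (-6 + X)*(12 + X))
E(1/(-5 + 2)) - C(-19, 18) = (11 + 1/(-5 + 2)) - (-64 + (-19)² + 6*(-19)) = (11 + 1/(-3)) - (-64 + 361 - 114) = (11 - ⅓) - 1*183 = 32/3 - 183 = -517/3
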